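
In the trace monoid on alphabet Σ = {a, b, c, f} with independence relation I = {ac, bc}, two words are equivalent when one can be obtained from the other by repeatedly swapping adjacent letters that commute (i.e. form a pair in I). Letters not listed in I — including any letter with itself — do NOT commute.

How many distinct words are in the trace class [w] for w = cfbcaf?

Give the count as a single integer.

0(c) covers ∅
1(f) covers 0:c
2(b) covers 1:f
3(c) covers 1:f
4(a) covers 2:b
5(f) covers 3:c, 4:a
floor of heap: 0:c
completions by unplaced set U, small U first (add the entries for U minus each lowest piece of U):
  |U|=1: {5}:1
  |U|=2: {3,5}:1  {4,5}:1
  |U|=3: {2,4,5}:1  {3,4,5}:2
  |U|=4: {2,3,4,5}:3
  start at 0(c): 3

3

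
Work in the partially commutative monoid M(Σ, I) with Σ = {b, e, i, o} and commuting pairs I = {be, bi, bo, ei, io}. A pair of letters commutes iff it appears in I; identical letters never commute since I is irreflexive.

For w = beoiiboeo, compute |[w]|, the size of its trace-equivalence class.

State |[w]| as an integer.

drop 0:b onto floor
drop 1:e onto floor
drop 2:o onto {1:e}
drop 3:i onto floor
drop 4:i onto {3:i}
drop 5:b onto {0:b}
drop 6:o onto {2:o}
drop 7:e onto {6:o}
drop 8:o onto {7:e}
ground layer = {0:b, 1:e, 3:i}
drop-orders for the pieces not yet dropped (sum over which currently-grounded one goes next):
  1 to go: {4} 1  {5} 1  {8} 1
  2 to go: {0,5} 1  {3,4} 1  {4,5} 2  {4,8} 2  {5,8} 2  {7,8} 1
  3 to go: {0,4,5} 3  {0,5,8} 3  {3,4,5} 3  {3,4,8} 3  {4,5,8} 6  {4,7,8} 3  {5,7,8} 3  {6,7,8} 1
  4 to go: {0,3,4,5} 6  {0,4,5,8} 12  {0,5,7,8} 6  {2,6,7,8} 1  {3,4,5,8} 12  {3,4,7,8} 6  {4,5,7,8} 12  {4,6,7,8} 4  {5,6,7,8} 4
  5 to go: {0,3,4,5,8} 30  {0,4,5,7,8} 30  {0,5,6,7,8} 10  {1,2,6,7,8} 1  {2,4,6,7,8} 5  {2,5,6,7,8} 5  {3,4,5,7,8} 30  {3,4,6,7,8} 10  {4,5,6,7,8} 20
  6 to go: {0,2,5,6,7,8} 15  {0,3,4,5,7,8} 90  {0,4,5,6,7,8} 60  {1,2,4,6,7,8} 6  {1,2,5,6,7,8} 6  {2,3,4,6,7,8} 15  {2,4,5,6,7,8} 30  {3,4,5,6,7,8} 60
  7 to go: {0,1,2,5,6,7,8} 21  {0,2,4,5,6,7,8} 105  {0,3,4,5,6,7,8} 210  {1,2,3,4,6,7,8} 21  {1,2,4,5,6,7,8} 42  {2,3,4,5,6,7,8} 105
  if 0:b drops first: 168 orders
  if 1:e drops first: 420 orders
  if 3:i drops first: 168 orders
heap linearizations: 756

756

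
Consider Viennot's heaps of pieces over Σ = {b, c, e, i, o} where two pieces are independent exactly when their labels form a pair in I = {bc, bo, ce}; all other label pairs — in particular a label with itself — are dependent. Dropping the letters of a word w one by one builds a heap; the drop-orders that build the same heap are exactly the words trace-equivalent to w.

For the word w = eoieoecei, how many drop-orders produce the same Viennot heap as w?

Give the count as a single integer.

3

0(e) covers ∅
1(o) covers 0:e
2(i) covers 1:o
3(e) covers 2:i
4(o) covers 3:e
5(e) covers 4:o
6(c) covers 4:o
7(e) covers 5:e
8(i) covers 6:c, 7:e
floor of heap: 0:e
completions by unplaced set U, small U first (add the entries for U minus each lowest piece of U):
  |U|=1: {8}:1
  |U|=2: {6,8}:1  {7,8}:1
  |U|=3: {5,7,8}:1  {6,7,8}:2
  |U|=4: {5,6,7,8}:3
  |U|=5: {4,5,6,7,8}:3
  |U|=6: {3,4,5,6,7,8}:3
  |U|=7: {2,3,4,5,6,7,8}:3
  start at 0(e): 3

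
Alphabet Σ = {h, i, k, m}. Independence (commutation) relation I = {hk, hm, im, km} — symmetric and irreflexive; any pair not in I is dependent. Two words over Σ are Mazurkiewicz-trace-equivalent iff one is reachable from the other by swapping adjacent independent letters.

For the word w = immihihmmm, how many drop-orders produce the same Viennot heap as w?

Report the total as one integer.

252

drop 0:i onto floor
drop 1:m onto floor
drop 2:m onto {1:m}
drop 3:i onto {0:i}
drop 4:h onto {3:i}
drop 5:i onto {4:h}
drop 6:h onto {5:i}
drop 7:m onto {2:m}
drop 8:m onto {7:m}
drop 9:m onto {8:m}
ground layer = {0:i, 1:m}
drop-orders for the pieces not yet dropped (sum over which currently-grounded one goes next):
  1 to go: {6} 1  {9} 1
  2 to go: {5,6} 1  {6,9} 2  {8,9} 1
  3 to go: {4,5,6} 1  {5,6,9} 3  {6,8,9} 3  {7,8,9} 1
  4 to go: {2,7,8,9} 1  {3,4,5,6} 1  {4,5,6,9} 4  {5,6,8,9} 6  {6,7,8,9} 4
  5 to go: {0,3,4,5,6} 1  {1,2,7,8,9} 1  {2,6,7,8,9} 5  {3,4,5,6,9} 5  {4,5,6,8,9} 10  {5,6,7,8,9} 10
  6 to go: {0,3,4,5,6,9} 6  {1,2,6,7,8,9} 6  {2,5,6,7,8,9} 15  {3,4,5,6,8,9} 15  {4,5,6,7,8,9} 20
  7 to go: {0,3,4,5,6,8,9} 21  {1,2,5,6,7,8,9} 21  {2,4,5,6,7,8,9} 35  {3,4,5,6,7,8,9} 35
  8 to go: {0,3,4,5,6,7,8,9} 56  {1,2,4,5,6,7,8,9} 56  {2,3,4,5,6,7,8,9} 70
  if 0:i drops first: 126 orders
  if 1:m drops first: 126 orders
heap linearizations: 252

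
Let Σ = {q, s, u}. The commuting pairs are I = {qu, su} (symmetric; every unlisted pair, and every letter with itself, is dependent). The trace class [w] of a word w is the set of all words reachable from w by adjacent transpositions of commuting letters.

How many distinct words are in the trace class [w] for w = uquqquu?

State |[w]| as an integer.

#0=u has no predecessor
#1=q has no predecessor
#2=u depends on [0:u]
#3=q depends on [1:q]
#4=q depends on [3:q]
#5=u depends on [2:u]
#6=u depends on [5:u]
sources: [0:u, 1:q]
N(rest) = Σ N(rest − s) over sources s of rest; N(one piece) = 1:
  size 1 → [4]=1  [6]=1
  size 2 → [3,4]=1  [4,6]=2  [5,6]=1
  size 3 → [1,3,4]=1  [2,5,6]=1  [3,4,6]=3  [4,5,6]=3
  size 4 → [0,2,5,6]=1  [1,3,4,6]=4  [2,4,5,6]=4  [3,4,5,6]=6
  size 5 → [0,2,4,5,6]=5  [1,3,4,5,6]=10  [2,3,4,5,6]=10
  first=0(u) contributes 20
  first=1(q) contributes 15
|[w]| = 35

35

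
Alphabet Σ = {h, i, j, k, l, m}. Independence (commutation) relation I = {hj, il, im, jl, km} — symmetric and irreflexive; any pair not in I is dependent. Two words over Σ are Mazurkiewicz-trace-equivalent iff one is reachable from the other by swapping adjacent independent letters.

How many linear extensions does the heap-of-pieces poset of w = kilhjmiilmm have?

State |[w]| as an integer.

75

drop 0:k onto floor
drop 1:i onto {0:k}
drop 2:l onto {0:k}
drop 3:h onto {1:i, 2:l}
drop 4:j onto {1:i}
drop 5:m onto {3:h, 4:j}
drop 6:i onto {3:h, 4:j}
drop 7:i onto {6:i}
drop 8:l onto {5:m}
drop 9:m onto {8:l}
drop 10:m onto {9:m}
ground layer = {0:k}
drop-orders for the pieces not yet dropped (sum over which currently-grounded one goes next):
  1 to go: {7} 1  {10} 1
  2 to go: {6,7} 1  {7,10} 2  {9,10} 1
  3 to go: {6,7,10} 3  {7,9,10} 3  {8,9,10} 1
  4 to go: {5,8,9,10} 1  {6,7,9,10} 6  {7,8,9,10} 4
  5 to go: {5,7,8,9,10} 5  {6,7,8,9,10} 10
  6 to go: {5,6,7,8,9,10} 15
  7 to go: {3,5,6,7,8,9,10} 15  {4,5,6,7,8,9,10} 15
  8 to go: {2,3,5,6,7,8,9,10} 15  {3,4,5,6,7,8,9,10} 30
  9 to go: {1,3,4,5,6,7,8,9,10} 30  {2,3,4,5,6,7,8,9,10} 45
  if 0:k drops first: 75 orders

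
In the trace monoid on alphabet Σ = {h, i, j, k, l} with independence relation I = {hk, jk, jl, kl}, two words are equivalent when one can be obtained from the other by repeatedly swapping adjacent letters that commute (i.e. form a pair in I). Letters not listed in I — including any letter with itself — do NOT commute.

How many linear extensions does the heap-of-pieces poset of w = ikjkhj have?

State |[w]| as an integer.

0(i) covers ∅
1(k) covers 0:i
2(j) covers 0:i
3(k) covers 1:k
4(h) covers 2:j
5(j) covers 4:h
floor of heap: 0:i
completions by unplaced set U, small U first (add the entries for U minus each lowest piece of U):
  |U|=1: {3}:1  {5}:1
  |U|=2: {1,3}:1  {3,5}:2  {4,5}:1
  |U|=3: {1,3,5}:3  {2,4,5}:1  {3,4,5}:3
  |U|=4: {1,3,4,5}:6  {2,3,4,5}:4
  start at 0(i): 10

10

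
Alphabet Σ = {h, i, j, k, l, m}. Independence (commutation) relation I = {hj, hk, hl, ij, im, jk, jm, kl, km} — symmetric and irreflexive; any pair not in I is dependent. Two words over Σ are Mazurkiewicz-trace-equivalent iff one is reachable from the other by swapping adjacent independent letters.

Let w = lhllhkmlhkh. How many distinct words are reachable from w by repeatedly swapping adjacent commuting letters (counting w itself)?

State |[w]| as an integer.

drop 0:l onto floor
drop 1:h onto floor
drop 2:l onto {0:l}
drop 3:l onto {2:l}
drop 4:h onto {1:h}
drop 5:k onto floor
drop 6:m onto {3:l, 4:h}
drop 7:l onto {6:m}
drop 8:h onto {6:m}
drop 9:k onto {5:k}
drop 10:h onto {8:h}
ground layer = {0:l, 1:h, 5:k}
drop-orders for the pieces not yet dropped (sum over which currently-grounded one goes next):
  1 to go: {7} 1  {9} 1  {10} 1
  2 to go: {5,9} 1  {7,9} 2  {7,10} 2  {8,10} 1  {9,10} 2
  3 to go: {5,7,9} 3  {5,9,10} 3  {7,8,10} 3  {7,9,10} 6  {8,9,10} 3
  4 to go: {5,7,9,10} 12  {5,8,9,10} 6  {6,7,8,10} 3  {7,8,9,10} 12
  5 to go: {3,6,7,8,10} 3  {4,6,7,8,10} 3  {5,7,8,9,10} 30  {6,7,8,9,10} 15
  6 to go: {1,4,6,7,8,10} 3  {2,3,6,7,8,10} 3  {3,4,6,7,8,10} 6  {3,6,7,8,9,10} 18  {4,6,7,8,9,10} 18  {5,6,7,8,9,10} 45
  7 to go: {0,2,3,6,7,8,10} 3  {1,3,4,6,7,8,10} 9  {1,4,6,7,8,9,10} 21  {2,3,4,6,7,8,10} 9  {2,3,6,7,8,9,10} 21  {3,4,6,7,8,9,10} 42  {3,5,6,7,8,9,10} 63  {4,5,6,7,8,9,10} 63
  8 to go: {0,2,3,4,6,7,8,10} 12  {0,2,3,6,7,8,9,10} 24  {1,2,3,4,6,7,8,10} 18  {1,3,4,6,7,8,9,10} 72  {1,4,5,6,7,8,9,10} 84  {2,3,4,6,7,8,9,10} 72  {2,3,5,6,7,8,9,10} 84  {3,4,5,6,7,8,9,10} 168
  9 to go: {0,1,2,3,4,6,7,8,10} 30  {0,2,3,4,6,7,8,9,10} 108  {0,2,3,5,6,7,8,9,10} 108  {1,2,3,4,6,7,8,9,10} 162  {1,3,4,5,6,7,8,9,10} 324  {2,3,4,5,6,7,8,9,10} 324
  if 0:l drops first: 810 orders
  if 1:h drops first: 540 orders
  if 5:k drops first: 300 orders
heap linearizations: 1650

1650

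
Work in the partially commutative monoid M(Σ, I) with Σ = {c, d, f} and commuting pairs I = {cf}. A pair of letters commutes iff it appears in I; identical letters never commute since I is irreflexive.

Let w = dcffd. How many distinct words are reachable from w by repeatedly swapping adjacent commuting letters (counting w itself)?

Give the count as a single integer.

3

drop 0:d onto floor
drop 1:c onto {0:d}
drop 2:f onto {0:d}
drop 3:f onto {2:f}
drop 4:d onto {1:c, 3:f}
ground layer = {0:d}
drop-orders for the pieces not yet dropped (sum over which currently-grounded one goes next):
  1 to go: {4} 1
  2 to go: {1,4} 1  {3,4} 1
  3 to go: {1,3,4} 2  {2,3,4} 1
  if 0:d drops first: 3 orders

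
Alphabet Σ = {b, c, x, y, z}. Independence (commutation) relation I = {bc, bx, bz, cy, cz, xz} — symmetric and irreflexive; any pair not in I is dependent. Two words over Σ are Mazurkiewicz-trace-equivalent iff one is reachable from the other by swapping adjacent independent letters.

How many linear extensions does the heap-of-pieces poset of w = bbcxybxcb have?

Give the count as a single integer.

0(b) covers ∅
1(b) covers 0:b
2(c) covers ∅
3(x) covers 2:c
4(y) covers 1:b, 3:x
5(b) covers 4:y
6(x) covers 4:y
7(c) covers 6:x
8(b) covers 5:b
floor of heap: 0:b, 2:c
completions by unplaced set U, small U first (add the entries for U minus each lowest piece of U):
  |U|=1: {7}:1  {8}:1
  |U|=2: {5,8}:1  {6,7}:1  {7,8}:2
  |U|=3: {5,7,8}:3  {6,7,8}:3
  |U|=4: {5,6,7,8}:6
  |U|=5: {4,5,6,7,8}:6
  |U|=6: {1,4,5,6,7,8}:6  {3,4,5,6,7,8}:6
  |U|=7: {0,1,4,5,6,7,8}:6  {1,3,4,5,6,7,8}:12  {2,3,4,5,6,7,8}:6
  start at 0(b): 18
  start at 2(c): 18
sum over floor = 36

36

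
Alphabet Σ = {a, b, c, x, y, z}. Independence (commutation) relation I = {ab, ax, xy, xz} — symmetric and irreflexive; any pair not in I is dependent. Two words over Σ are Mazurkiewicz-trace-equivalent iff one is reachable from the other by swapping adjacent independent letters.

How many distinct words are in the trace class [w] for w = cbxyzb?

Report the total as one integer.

0(c) covers ∅
1(b) covers 0:c
2(x) covers 1:b
3(y) covers 1:b
4(z) covers 3:y
5(b) covers 2:x, 4:z
floor of heap: 0:c
completions by unplaced set U, small U first (add the entries for U minus each lowest piece of U):
  |U|=1: {5}:1
  |U|=2: {2,5}:1  {4,5}:1
  |U|=3: {2,4,5}:2  {3,4,5}:1
  |U|=4: {2,3,4,5}:3
  start at 0(c): 3

3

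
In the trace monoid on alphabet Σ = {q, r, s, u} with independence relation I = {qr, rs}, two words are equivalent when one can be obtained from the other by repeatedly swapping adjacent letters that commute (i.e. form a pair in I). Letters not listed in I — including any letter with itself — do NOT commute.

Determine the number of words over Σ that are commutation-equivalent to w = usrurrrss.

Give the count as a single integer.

0(u) covers ∅
1(s) covers 0:u
2(r) covers 0:u
3(u) covers 1:s, 2:r
4(r) covers 3:u
5(r) covers 4:r
6(r) covers 5:r
7(s) covers 3:u
8(s) covers 7:s
floor of heap: 0:u
completions by unplaced set U, small U first (add the entries for U minus each lowest piece of U):
  |U|=1: {6}:1  {8}:1
  |U|=2: {5,6}:1  {6,8}:2  {7,8}:1
  |U|=3: {4,5,6}:1  {5,6,8}:3  {6,7,8}:3
  |U|=4: {4,5,6,8}:4  {5,6,7,8}:6
  |U|=5: {4,5,6,7,8}:10
  |U|=6: {3,4,5,6,7,8}:10
  |U|=7: {1,3,4,5,6,7,8}:10  {2,3,4,5,6,7,8}:10
  start at 0(u): 20

20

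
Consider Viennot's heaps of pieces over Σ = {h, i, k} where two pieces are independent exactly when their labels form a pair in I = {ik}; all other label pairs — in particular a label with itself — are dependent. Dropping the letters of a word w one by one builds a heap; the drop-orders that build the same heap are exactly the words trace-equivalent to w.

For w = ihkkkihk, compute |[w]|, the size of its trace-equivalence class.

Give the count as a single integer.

4

0(i) covers ∅
1(h) covers 0:i
2(k) covers 1:h
3(k) covers 2:k
4(k) covers 3:k
5(i) covers 1:h
6(h) covers 4:k, 5:i
7(k) covers 6:h
floor of heap: 0:i
completions by unplaced set U, small U first (add the entries for U minus each lowest piece of U):
  |U|=1: {7}:1
  |U|=2: {6,7}:1
  |U|=3: {4,6,7}:1  {5,6,7}:1
  |U|=4: {3,4,6,7}:1  {4,5,6,7}:2
  |U|=5: {2,3,4,6,7}:1  {3,4,5,6,7}:3
  |U|=6: {2,3,4,5,6,7}:4
  start at 0(i): 4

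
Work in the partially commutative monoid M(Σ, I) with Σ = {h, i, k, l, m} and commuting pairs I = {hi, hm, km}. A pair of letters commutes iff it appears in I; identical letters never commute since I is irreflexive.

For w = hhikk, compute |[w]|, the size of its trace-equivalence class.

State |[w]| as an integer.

drop 0:h onto floor
drop 1:h onto {0:h}
drop 2:i onto floor
drop 3:k onto {1:h, 2:i}
drop 4:k onto {3:k}
ground layer = {0:h, 2:i}
drop-orders for the pieces not yet dropped (sum over which currently-grounded one goes next):
  1 to go: {4} 1
  2 to go: {3,4} 1
  3 to go: {1,3,4} 1  {2,3,4} 1
  if 0:h drops first: 2 orders
  if 2:i drops first: 1 orders
heap linearizations: 3

3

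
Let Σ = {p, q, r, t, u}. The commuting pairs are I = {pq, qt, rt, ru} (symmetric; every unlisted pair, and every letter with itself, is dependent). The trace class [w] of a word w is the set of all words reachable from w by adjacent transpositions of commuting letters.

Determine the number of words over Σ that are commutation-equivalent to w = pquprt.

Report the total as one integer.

#0=p has no predecessor
#1=q has no predecessor
#2=u depends on [0:p, 1:q]
#3=p depends on [2:u]
#4=r depends on [3:p]
#5=t depends on [3:p]
sources: [0:p, 1:q]
N(rest) = Σ N(rest − s) over sources s of rest; N(one piece) = 1:
  size 1 → [4]=1  [5]=1
  size 2 → [4,5]=2
  size 3 → [3,4,5]=2
  size 4 → [2,3,4,5]=2
  first=0(p) contributes 2
  first=1(q) contributes 2
|[w]| = 4

4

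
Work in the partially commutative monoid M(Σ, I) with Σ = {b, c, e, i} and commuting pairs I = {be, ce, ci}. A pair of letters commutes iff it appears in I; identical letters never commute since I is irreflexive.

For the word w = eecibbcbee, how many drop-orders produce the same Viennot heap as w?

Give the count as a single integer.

66

0(e) covers ∅
1(e) covers 0:e
2(c) covers ∅
3(i) covers 1:e
4(b) covers 2:c, 3:i
5(b) covers 4:b
6(c) covers 5:b
7(b) covers 6:c
8(e) covers 3:i
9(e) covers 8:e
floor of heap: 0:e, 2:c
completions by unplaced set U, small U first (add the entries for U minus each lowest piece of U):
  |U|=1: {7}:1  {9}:1
  |U|=2: {6,7}:1  {7,9}:2  {8,9}:1
  |U|=3: {5,6,7}:1  {6,7,9}:3  {7,8,9}:3
  |U|=4: {4,5,6,7}:1  {5,6,7,9}:4  {6,7,8,9}:6
  |U|=5: {2,4,5,6,7}:1  {4,5,6,7,9}:5  {5,6,7,8,9}:10
  |U|=6: {2,4,5,6,7,9}:6  {4,5,6,7,8,9}:15
  |U|=7: {2,4,5,6,7,8,9}:21  {3,4,5,6,7,8,9}:15
  |U|=8: {1,3,4,5,6,7,8,9}:15  {2,3,4,5,6,7,8,9}:36
  start at 0(e): 51
  start at 2(c): 15
sum over floor = 66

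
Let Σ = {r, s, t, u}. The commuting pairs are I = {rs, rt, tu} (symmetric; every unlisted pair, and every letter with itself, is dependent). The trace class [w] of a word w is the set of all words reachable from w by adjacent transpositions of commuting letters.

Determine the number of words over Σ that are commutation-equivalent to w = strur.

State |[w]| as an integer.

drop 0:s onto floor
drop 1:t onto {0:s}
drop 2:r onto floor
drop 3:u onto {0:s, 2:r}
drop 4:r onto {3:u}
ground layer = {0:s, 2:r}
drop-orders for the pieces not yet dropped (sum over which currently-grounded one goes next):
  1 to go: {1} 1  {4} 1
  2 to go: {1,4} 2  {3,4} 1
  3 to go: {1,3,4} 3  {2,3,4} 1
  if 0:s drops first: 4 orders
  if 2:r drops first: 3 orders
heap linearizations: 7

7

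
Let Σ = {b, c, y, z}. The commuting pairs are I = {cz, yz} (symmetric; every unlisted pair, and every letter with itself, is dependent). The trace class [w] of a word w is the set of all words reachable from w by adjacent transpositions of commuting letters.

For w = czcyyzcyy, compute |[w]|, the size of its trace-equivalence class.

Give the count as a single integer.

#0=c has no predecessor
#1=z has no predecessor
#2=c depends on [0:c]
#3=y depends on [2:c]
#4=y depends on [3:y]
#5=z depends on [1:z]
#6=c depends on [4:y]
#7=y depends on [6:c]
#8=y depends on [7:y]
sources: [0:c, 1:z]
N(rest) = Σ N(rest − s) over sources s of rest; N(one piece) = 1:
  size 1 → [5]=1  [8]=1
  size 2 → [1,5]=1  [5,8]=2  [7,8]=1
  size 3 → [1,5,8]=3  [5,7,8]=3  [6,7,8]=1
  size 4 → [1,5,7,8]=6  [4,6,7,8]=1  [5,6,7,8]=4
  size 5 → [1,5,6,7,8]=10  [3,4,6,7,8]=1  [4,5,6,7,8]=5
  size 6 → [1,4,5,6,7,8]=15  [2,3,4,6,7,8]=1  [3,4,5,6,7,8]=6
  size 7 → [0,2,3,4,6,7,8]=1  [1,3,4,5,6,7,8]=21  [2,3,4,5,6,7,8]=7
  first=0(c) contributes 28
  first=1(z) contributes 8
|[w]| = 36

36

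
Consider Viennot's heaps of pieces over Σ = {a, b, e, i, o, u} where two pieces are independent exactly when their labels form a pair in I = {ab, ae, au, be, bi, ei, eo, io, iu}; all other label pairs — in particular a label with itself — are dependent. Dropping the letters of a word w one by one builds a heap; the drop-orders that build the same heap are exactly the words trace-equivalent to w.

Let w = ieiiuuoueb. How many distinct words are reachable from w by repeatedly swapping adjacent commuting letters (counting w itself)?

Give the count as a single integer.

240

piece 0:i — minimal
piece 1:e — minimal
piece 2:i rests on {0:i}
piece 3:i rests on {2:i}
piece 4:u rests on {1:e}
piece 5:u rests on {4:u}
piece 6:o rests on {5:u}
piece 7:u rests on {6:o}
piece 8:e rests on {7:u}
piece 9:b rests on {7:u}
minimal pieces: {0:i, 1:e}
ways to finish when only these pieces remain (= sum over removing one remaining piece with nothing left below it):
  1 left: {3}→1  {8}→1  {9}→1
  2 left: {2,3}→1  {3,8}→2  {3,9}→2  {8,9}→2
  3 left: {0,2,3}→1  {2,3,8}→3  {2,3,9}→3  {3,8,9}→6  {7,8,9}→2
  4 left: {0,2,3,8}→4  {0,2,3,9}→4  {2,3,8,9}→12  {3,7,8,9}→8  {6,7,8,9}→2
  5 left: {0,2,3,8,9}→20  {2,3,7,8,9}→20  {3,6,7,8,9}→10  {5,6,7,8,9}→2
  6 left: {0,2,3,7,8,9}→40  {2,3,6,7,8,9}→30  {3,5,6,7,8,9}→12  {4,5,6,7,8,9}→2
  7 left: {0,2,3,6,7,8,9}→70  {1,4,5,6,7,8,9}→2  {2,3,5,6,7,8,9}→42  {3,4,5,6,7,8,9}→14
  8 left: {0,2,3,5,6,7,8,9}→112  {1,3,4,5,6,7,8,9}→16  {2,3,4,5,6,7,8,9}→56
  placing 0:i first → 72 extensions
  placing 1:e first → 168 extensions
total linear extensions = 240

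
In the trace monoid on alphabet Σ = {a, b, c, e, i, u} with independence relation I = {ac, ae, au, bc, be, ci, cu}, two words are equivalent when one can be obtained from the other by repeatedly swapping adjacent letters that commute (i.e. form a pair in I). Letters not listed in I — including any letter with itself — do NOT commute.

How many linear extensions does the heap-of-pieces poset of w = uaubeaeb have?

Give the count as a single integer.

35

piece 0:u — minimal
piece 1:a — minimal
piece 2:u rests on {0:u}
piece 3:b rests on {1:a, 2:u}
piece 4:e rests on {2:u}
piece 5:a rests on {3:b}
piece 6:e rests on {4:e}
piece 7:b rests on {5:a}
minimal pieces: {0:u, 1:a}
ways to finish when only these pieces remain (= sum over removing one remaining piece with nothing left below it):
  1 left: {6}→1  {7}→1
  2 left: {4,6}→1  {5,7}→1  {6,7}→2
  3 left: {3,5,7}→1  {4,6,7}→3  {5,6,7}→3
  4 left: {1,3,5,7}→1  {3,5,6,7}→4  {4,5,6,7}→6
  5 left: {1,3,5,6,7}→5  {3,4,5,6,7}→10
  6 left: {1,3,4,5,6,7}→15  {2,3,4,5,6,7}→10
  placing 0:u first → 25 extensions
  placing 1:a first → 10 extensions
total linear extensions = 35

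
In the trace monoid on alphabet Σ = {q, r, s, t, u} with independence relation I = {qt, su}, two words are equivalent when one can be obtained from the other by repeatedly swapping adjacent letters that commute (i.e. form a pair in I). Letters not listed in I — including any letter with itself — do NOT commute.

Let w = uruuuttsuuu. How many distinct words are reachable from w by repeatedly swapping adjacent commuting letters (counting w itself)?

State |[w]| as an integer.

drop 0:u onto floor
drop 1:r onto {0:u}
drop 2:u onto {1:r}
drop 3:u onto {2:u}
drop 4:u onto {3:u}
drop 5:t onto {4:u}
drop 6:t onto {5:t}
drop 7:s onto {6:t}
drop 8:u onto {6:t}
drop 9:u onto {8:u}
drop 10:u onto {9:u}
ground layer = {0:u}
drop-orders for the pieces not yet dropped (sum over which currently-grounded one goes next):
  1 to go: {7} 1  {10} 1
  2 to go: {7,10} 2  {9,10} 1
  3 to go: {7,9,10} 3  {8,9,10} 1
  4 to go: {7,8,9,10} 4
  5 to go: {6,7,8,9,10} 4
  6 to go: {5,6,7,8,9,10} 4
  7 to go: {4,5,6,7,8,9,10} 4
  8 to go: {3,4,5,6,7,8,9,10} 4
  9 to go: {2,3,4,5,6,7,8,9,10} 4
  if 0:u drops first: 4 orders

4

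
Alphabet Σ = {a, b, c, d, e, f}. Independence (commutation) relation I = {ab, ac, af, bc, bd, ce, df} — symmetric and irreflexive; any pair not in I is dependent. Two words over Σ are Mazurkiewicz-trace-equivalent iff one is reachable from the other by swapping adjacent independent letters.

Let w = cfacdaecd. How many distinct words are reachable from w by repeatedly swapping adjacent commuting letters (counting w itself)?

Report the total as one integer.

drop 0:c onto floor
drop 1:f onto {0:c}
drop 2:a onto floor
drop 3:c onto {1:f}
drop 4:d onto {2:a, 3:c}
drop 5:a onto {4:d}
drop 6:e onto {5:a}
drop 7:c onto {4:d}
drop 8:d onto {6:e, 7:c}
ground layer = {0:c, 2:a}
drop-orders for the pieces not yet dropped (sum over which currently-grounded one goes next):
  1 to go: {8} 1
  2 to go: {6,8} 1  {7,8} 1
  3 to go: {5,6,8} 1  {6,7,8} 2
  4 to go: {5,6,7,8} 3
  5 to go: {4,5,6,7,8} 3
  6 to go: {2,4,5,6,7,8} 3  {3,4,5,6,7,8} 3
  7 to go: {1,3,4,5,6,7,8} 3  {2,3,4,5,6,7,8} 6
  if 0:c drops first: 9 orders
  if 2:a drops first: 3 orders
heap linearizations: 12

12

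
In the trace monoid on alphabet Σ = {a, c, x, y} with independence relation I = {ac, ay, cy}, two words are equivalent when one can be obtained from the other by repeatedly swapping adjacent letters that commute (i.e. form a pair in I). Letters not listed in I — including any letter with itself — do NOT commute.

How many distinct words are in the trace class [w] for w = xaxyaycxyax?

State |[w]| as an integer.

#0=x has no predecessor
#1=a depends on [0:x]
#2=x depends on [1:a]
#3=y depends on [2:x]
#4=a depends on [2:x]
#5=y depends on [3:y]
#6=c depends on [2:x]
#7=x depends on [4:a, 5:y, 6:c]
#8=y depends on [7:x]
#9=a depends on [7:x]
#10=x depends on [8:y, 9:a]
sources: [0:x]
N(rest) = Σ N(rest − s) over sources s of rest; N(one piece) = 1:
  size 1 → [10]=1
  size 2 → [8,10]=1  [9,10]=1
  size 3 → [8,9,10]=2
  size 4 → [7,8,9,10]=2
  size 5 → [4,7,8,9,10]=2  [5,7,8,9,10]=2  [6,7,8,9,10]=2
  size 6 → [3,5,7,8,9,10]=2  [4,5,7,8,9,10]=4  [4,6,7,8,9,10]=4  [5,6,7,8,9,10]=4
  size 7 → [3,4,5,7,8,9,10]=6  [3,5,6,7,8,9,10]=6  [4,5,6,7,8,9,10]=12
  size 8 → [3,4,5,6,7,8,9,10]=24
  size 9 → [2,3,4,5,6,7,8,9,10]=24
  first=0(x) contributes 24

24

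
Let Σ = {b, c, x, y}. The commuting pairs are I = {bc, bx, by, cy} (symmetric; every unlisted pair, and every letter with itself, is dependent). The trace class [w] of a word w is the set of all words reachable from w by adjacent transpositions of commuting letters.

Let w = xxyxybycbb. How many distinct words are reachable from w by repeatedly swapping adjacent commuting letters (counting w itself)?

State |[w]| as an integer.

#0=x has no predecessor
#1=x depends on [0:x]
#2=y depends on [1:x]
#3=x depends on [2:y]
#4=y depends on [3:x]
#5=b has no predecessor
#6=y depends on [4:y]
#7=c depends on [3:x]
#8=b depends on [5:b]
#9=b depends on [8:b]
sources: [0:x, 5:b]
N(rest) = Σ N(rest − s) over sources s of rest; N(one piece) = 1:
  size 1 → [6]=1  [7]=1  [9]=1
  size 2 → [4,6]=1  [6,7]=2  [6,9]=2  [7,9]=2  [8,9]=1
  size 3 → [4,6,7]=3  [4,6,9]=3  [5,8,9]=1  [6,7,9]=6  [6,8,9]=3  [7,8,9]=3
  size 4 → [3,4,6,7]=3  [4,6,7,9]=12  [4,6,8,9]=6  [5,6,8,9]=4  [5,7,8,9]=4  [6,7,8,9]=12
  size 5 → [2,3,4,6,7]=3  [3,4,6,7,9]=15  [4,5,6,8,9]=10  [4,6,7,8,9]=30  [5,6,7,8,9]=20
  size 6 → [1,2,3,4,6,7]=3  [2,3,4,6,7,9]=18  [3,4,6,7,8,9]=45  [4,5,6,7,8,9]=60
  size 7 → [0,1,2,3,4,6,7]=3  [1,2,3,4,6,7,9]=21  [2,3,4,6,7,8,9]=63  [3,4,5,6,7,8,9]=105
  size 8 → [0,1,2,3,4,6,7,9]=24  [1,2,3,4,6,7,8,9]=84  [2,3,4,5,6,7,8,9]=168
  first=0(x) contributes 252
  first=5(b) contributes 108
|[w]| = 360

360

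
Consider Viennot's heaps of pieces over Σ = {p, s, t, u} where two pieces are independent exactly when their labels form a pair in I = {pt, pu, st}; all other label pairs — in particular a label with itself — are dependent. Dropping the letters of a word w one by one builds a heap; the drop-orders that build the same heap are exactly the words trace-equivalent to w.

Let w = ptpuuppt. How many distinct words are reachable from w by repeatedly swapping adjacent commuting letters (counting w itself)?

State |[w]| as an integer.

0(p) covers ∅
1(t) covers ∅
2(p) covers 0:p
3(u) covers 1:t
4(u) covers 3:u
5(p) covers 2:p
6(p) covers 5:p
7(t) covers 4:u
floor of heap: 0:p, 1:t
completions by unplaced set U, small U first (add the entries for U minus each lowest piece of U):
  |U|=1: {6}:1  {7}:1
  |U|=2: {4,7}:1  {5,6}:1  {6,7}:2
  |U|=3: {2,5,6}:1  {3,4,7}:1  {4,6,7}:3  {5,6,7}:3
  |U|=4: {0,2,5,6}:1  {1,3,4,7}:1  {2,5,6,7}:4  {3,4,6,7}:4  {4,5,6,7}:6
  |U|=5: {0,2,5,6,7}:5  {1,3,4,6,7}:5  {2,4,5,6,7}:10  {3,4,5,6,7}:10
  |U|=6: {0,2,4,5,6,7}:15  {1,3,4,5,6,7}:15  {2,3,4,5,6,7}:20
  start at 0(p): 35
  start at 1(t): 35
sum over floor = 70

70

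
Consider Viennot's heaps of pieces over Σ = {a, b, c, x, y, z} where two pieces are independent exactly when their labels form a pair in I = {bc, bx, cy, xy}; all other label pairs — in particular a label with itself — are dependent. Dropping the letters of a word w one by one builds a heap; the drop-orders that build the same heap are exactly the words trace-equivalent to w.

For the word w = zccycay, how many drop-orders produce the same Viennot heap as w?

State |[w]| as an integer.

4

drop 0:z onto floor
drop 1:c onto {0:z}
drop 2:c onto {1:c}
drop 3:y onto {0:z}
drop 4:c onto {2:c}
drop 5:a onto {3:y, 4:c}
drop 6:y onto {5:a}
ground layer = {0:z}
drop-orders for the pieces not yet dropped (sum over which currently-grounded one goes next):
  1 to go: {6} 1
  2 to go: {5,6} 1
  3 to go: {3,5,6} 1  {4,5,6} 1
  4 to go: {2,4,5,6} 1  {3,4,5,6} 2
  5 to go: {1,2,4,5,6} 1  {2,3,4,5,6} 3
  if 0:z drops first: 4 orders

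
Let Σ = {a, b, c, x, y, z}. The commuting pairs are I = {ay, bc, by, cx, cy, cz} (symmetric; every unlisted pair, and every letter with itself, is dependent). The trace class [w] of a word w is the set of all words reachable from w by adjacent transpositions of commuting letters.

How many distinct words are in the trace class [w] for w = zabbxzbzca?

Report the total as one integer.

7

#0=z has no predecessor
#1=a depends on [0:z]
#2=b depends on [1:a]
#3=b depends on [2:b]
#4=x depends on [3:b]
#5=z depends on [4:x]
#6=b depends on [5:z]
#7=z depends on [6:b]
#8=c depends on [1:a]
#9=a depends on [7:z, 8:c]
sources: [0:z]
N(rest) = Σ N(rest − s) over sources s of rest; N(one piece) = 1:
  size 1 → [9]=1
  size 2 → [7,9]=1  [8,9]=1
  size 3 → [6,7,9]=1  [7,8,9]=2
  size 4 → [5,6,7,9]=1  [6,7,8,9]=3
  size 5 → [4,5,6,7,9]=1  [5,6,7,8,9]=4
  size 6 → [3,4,5,6,7,9]=1  [4,5,6,7,8,9]=5
  size 7 → [2,3,4,5,6,7,9]=1  [3,4,5,6,7,8,9]=6
  size 8 → [2,3,4,5,6,7,8,9]=7
  first=0(z) contributes 7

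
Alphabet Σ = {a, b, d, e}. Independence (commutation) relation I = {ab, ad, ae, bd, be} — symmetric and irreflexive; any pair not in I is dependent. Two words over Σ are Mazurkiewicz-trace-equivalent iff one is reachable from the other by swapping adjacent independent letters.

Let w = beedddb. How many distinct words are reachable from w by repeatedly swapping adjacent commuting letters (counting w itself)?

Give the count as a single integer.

21

#0=b has no predecessor
#1=e has no predecessor
#2=e depends on [1:e]
#3=d depends on [2:e]
#4=d depends on [3:d]
#5=d depends on [4:d]
#6=b depends on [0:b]
sources: [0:b, 1:e]
N(rest) = Σ N(rest − s) over sources s of rest; N(one piece) = 1:
  size 1 → [5]=1  [6]=1
  size 2 → [0,6]=1  [4,5]=1  [5,6]=2
  size 3 → [0,5,6]=3  [3,4,5]=1  [4,5,6]=3
  size 4 → [0,4,5,6]=6  [2,3,4,5]=1  [3,4,5,6]=4
  size 5 → [0,3,4,5,6]=10  [1,2,3,4,5]=1  [2,3,4,5,6]=5
  first=0(b) contributes 6
  first=1(e) contributes 15
|[w]| = 21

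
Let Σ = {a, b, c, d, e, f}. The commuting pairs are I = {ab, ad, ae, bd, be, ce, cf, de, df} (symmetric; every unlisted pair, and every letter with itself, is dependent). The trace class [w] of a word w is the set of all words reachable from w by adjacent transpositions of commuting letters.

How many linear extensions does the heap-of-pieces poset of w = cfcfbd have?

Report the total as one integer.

piece 0:c — minimal
piece 1:f — minimal
piece 2:c rests on {0:c}
piece 3:f rests on {1:f}
piece 4:b rests on {2:c, 3:f}
piece 5:d rests on {2:c}
minimal pieces: {0:c, 1:f}
ways to finish when only these pieces remain (= sum over removing one remaining piece with nothing left below it):
  1 left: {4}→1  {5}→1
  2 left: {3,4}→1  {4,5}→2
  3 left: {1,3,4}→1  {2,4,5}→2  {3,4,5}→3
  4 left: {0,2,4,5}→2  {1,3,4,5}→4  {2,3,4,5}→5
  placing 0:c first → 9 extensions
  placing 1:f first → 7 extensions
total linear extensions = 16

16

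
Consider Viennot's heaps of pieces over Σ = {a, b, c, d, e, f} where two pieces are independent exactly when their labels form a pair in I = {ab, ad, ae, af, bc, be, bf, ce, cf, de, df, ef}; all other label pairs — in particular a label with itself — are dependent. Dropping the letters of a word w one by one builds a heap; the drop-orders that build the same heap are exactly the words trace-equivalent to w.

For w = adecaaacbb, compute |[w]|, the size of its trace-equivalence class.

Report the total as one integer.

0(a) covers ∅
1(d) covers ∅
2(e) covers ∅
3(c) covers 0:a, 1:d
4(a) covers 3:c
5(a) covers 4:a
6(a) covers 5:a
7(c) covers 6:a
8(b) covers 1:d
9(b) covers 8:b
floor of heap: 0:a, 1:d, 2:e
completions by unplaced set U, small U first (add the entries for U minus each lowest piece of U):
  |U|=1: {2}:1  {7}:1  {9}:1
  |U|=2: {2,7}:2  {2,9}:2  {6,7}:1  {7,9}:2  {8,9}:1
  |U|=3: {2,6,7}:3  {2,7,9}:6  {2,8,9}:3  {5,6,7}:1  {6,7,9}:3  {7,8,9}:3
  |U|=4: {2,5,6,7}:4  {2,6,7,9}:12  {2,7,8,9}:12  {4,5,6,7}:1  {5,6,7,9}:4  {6,7,8,9}:6
  |U|=5: {2,4,5,6,7}:5  {2,5,6,7,9}:20  {2,6,7,8,9}:30  {3,4,5,6,7}:1  {4,5,6,7,9}:5  {5,6,7,8,9}:10
  |U|=6: {0,3,4,5,6,7}:1  {2,3,4,5,6,7}:6  {2,4,5,6,7,9}:30  {2,5,6,7,8,9}:60  {3,4,5,6,7,9}:6  {4,5,6,7,8,9}:15
  |U|=7: {0,2,3,4,5,6,7}:7  {0,3,4,5,6,7,9}:7  {2,3,4,5,6,7,9}:42  {2,4,5,6,7,8,9}:105  {3,4,5,6,7,8,9}:21
  |U|=8: {0,2,3,4,5,6,7,9}:56  {0,3,4,5,6,7,8,9}:28  {1,3,4,5,6,7,8,9}:21  {2,3,4,5,6,7,8,9}:168
  start at 0(a): 189
  start at 1(d): 252
  start at 2(e): 49
sum over floor = 490

490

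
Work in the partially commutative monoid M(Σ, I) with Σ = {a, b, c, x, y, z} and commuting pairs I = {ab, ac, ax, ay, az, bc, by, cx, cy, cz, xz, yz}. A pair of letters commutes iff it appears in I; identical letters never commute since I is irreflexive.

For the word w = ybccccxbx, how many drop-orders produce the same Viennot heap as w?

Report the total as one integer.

252

drop 0:y onto floor
drop 1:b onto floor
drop 2:c onto floor
drop 3:c onto {2:c}
drop 4:c onto {3:c}
drop 5:c onto {4:c}
drop 6:x onto {0:y, 1:b}
drop 7:b onto {6:x}
drop 8:x onto {7:b}
ground layer = {0:y, 1:b, 2:c}
drop-orders for the pieces not yet dropped (sum over which currently-grounded one goes next):
  1 to go: {5} 1  {8} 1
  2 to go: {4,5} 1  {5,8} 2  {7,8} 1
  3 to go: {3,4,5} 1  {4,5,8} 3  {5,7,8} 3  {6,7,8} 1
  4 to go: {0,6,7,8} 1  {1,6,7,8} 1  {2,3,4,5} 1  {3,4,5,8} 4  {4,5,7,8} 6  {5,6,7,8} 4
  5 to go: {0,1,6,7,8} 2  {0,5,6,7,8} 5  {1,5,6,7,8} 5  {2,3,4,5,8} 5  {3,4,5,7,8} 10  {4,5,6,7,8} 10
  6 to go: {0,1,5,6,7,8} 12  {0,4,5,6,7,8} 15  {1,4,5,6,7,8} 15  {2,3,4,5,7,8} 15  {3,4,5,6,7,8} 20
  7 to go: {0,1,4,5,6,7,8} 42  {0,3,4,5,6,7,8} 35  {1,3,4,5,6,7,8} 35  {2,3,4,5,6,7,8} 35
  if 0:y drops first: 70 orders
  if 1:b drops first: 70 orders
  if 2:c drops first: 112 orders
heap linearizations: 252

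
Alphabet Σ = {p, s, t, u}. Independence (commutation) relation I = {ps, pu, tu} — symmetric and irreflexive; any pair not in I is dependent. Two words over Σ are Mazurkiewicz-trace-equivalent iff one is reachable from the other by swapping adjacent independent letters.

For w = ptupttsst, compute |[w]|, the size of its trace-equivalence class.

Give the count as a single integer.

piece 0:p — minimal
piece 1:t rests on {0:p}
piece 2:u — minimal
piece 3:p rests on {1:t}
piece 4:t rests on {3:p}
piece 5:t rests on {4:t}
piece 6:s rests on {2:u, 5:t}
piece 7:s rests on {6:s}
piece 8:t rests on {7:s}
minimal pieces: {0:p, 2:u}
ways to finish when only these pieces remain (= sum over removing one remaining piece with nothing left below it):
  1 left: {8}→1
  2 left: {7,8}→1
  3 left: {6,7,8}→1
  4 left: {2,6,7,8}→1  {5,6,7,8}→1
  5 left: {2,5,6,7,8}→2  {4,5,6,7,8}→1
  6 left: {2,4,5,6,7,8}→3  {3,4,5,6,7,8}→1
  7 left: {1,3,4,5,6,7,8}→1  {2,3,4,5,6,7,8}→4
  placing 0:p first → 5 extensions
  placing 2:u first → 1 extensions
total linear extensions = 6

6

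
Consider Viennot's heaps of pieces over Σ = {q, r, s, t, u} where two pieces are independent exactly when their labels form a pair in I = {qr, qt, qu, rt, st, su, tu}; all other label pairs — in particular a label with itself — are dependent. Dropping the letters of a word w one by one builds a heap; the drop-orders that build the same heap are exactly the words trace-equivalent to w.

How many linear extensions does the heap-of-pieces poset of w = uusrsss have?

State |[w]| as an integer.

drop 0:u onto floor
drop 1:u onto {0:u}
drop 2:s onto floor
drop 3:r onto {1:u, 2:s}
drop 4:s onto {3:r}
drop 5:s onto {4:s}
drop 6:s onto {5:s}
ground layer = {0:u, 2:s}
drop-orders for the pieces not yet dropped (sum over which currently-grounded one goes next):
  1 to go: {6} 1
  2 to go: {5,6} 1
  3 to go: {4,5,6} 1
  4 to go: {3,4,5,6} 1
  5 to go: {1,3,4,5,6} 1  {2,3,4,5,6} 1
  if 0:u drops first: 2 orders
  if 2:s drops first: 1 orders
heap linearizations: 3

3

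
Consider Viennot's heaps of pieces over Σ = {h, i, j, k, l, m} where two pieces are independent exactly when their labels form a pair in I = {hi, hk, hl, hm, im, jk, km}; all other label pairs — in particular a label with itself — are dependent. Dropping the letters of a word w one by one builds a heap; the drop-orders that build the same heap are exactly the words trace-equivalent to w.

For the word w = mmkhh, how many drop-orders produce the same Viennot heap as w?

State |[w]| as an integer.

0(m) covers ∅
1(m) covers 0:m
2(k) covers ∅
3(h) covers ∅
4(h) covers 3:h
floor of heap: 0:m, 2:k, 3:h
completions by unplaced set U, small U first (add the entries for U minus each lowest piece of U):
  |U|=1: {1}:1  {2}:1  {4}:1
  |U|=2: {0,1}:1  {1,2}:2  {1,4}:2  {2,4}:2  {3,4}:1
  |U|=3: {0,1,2}:3  {0,1,4}:3  {1,2,4}:6  {1,3,4}:3  {2,3,4}:3
  start at 0(m): 12
  start at 2(k): 6
  start at 3(h): 12
sum over floor = 30

30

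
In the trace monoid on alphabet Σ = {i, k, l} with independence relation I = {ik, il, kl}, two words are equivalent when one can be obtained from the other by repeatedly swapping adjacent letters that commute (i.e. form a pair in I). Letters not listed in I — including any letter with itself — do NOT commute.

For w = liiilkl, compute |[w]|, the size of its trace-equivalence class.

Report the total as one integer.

drop 0:l onto floor
drop 1:i onto floor
drop 2:i onto {1:i}
drop 3:i onto {2:i}
drop 4:l onto {0:l}
drop 5:k onto floor
drop 6:l onto {4:l}
ground layer = {0:l, 1:i, 5:k}
drop-orders for the pieces not yet dropped (sum over which currently-grounded one goes next):
  1 to go: {3} 1  {5} 1  {6} 1
  2 to go: {2,3} 1  {3,5} 2  {3,6} 2  {4,6} 1  {5,6} 2
  3 to go: {0,4,6} 1  {1,2,3} 1  {2,3,5} 3  {2,3,6} 3  {3,4,6} 3  {3,5,6} 6  {4,5,6} 3
  4 to go: {0,3,4,6} 4  {0,4,5,6} 4  {1,2,3,5} 4  {1,2,3,6} 4  {2,3,4,6} 6  {2,3,5,6} 12  {3,4,5,6} 12
  5 to go: {0,2,3,4,6} 10  {0,3,4,5,6} 20  {1,2,3,4,6} 10  {1,2,3,5,6} 20  {2,3,4,5,6} 30
  if 0:l drops first: 60 orders
  if 1:i drops first: 60 orders
  if 5:k drops first: 20 orders
heap linearizations: 140

140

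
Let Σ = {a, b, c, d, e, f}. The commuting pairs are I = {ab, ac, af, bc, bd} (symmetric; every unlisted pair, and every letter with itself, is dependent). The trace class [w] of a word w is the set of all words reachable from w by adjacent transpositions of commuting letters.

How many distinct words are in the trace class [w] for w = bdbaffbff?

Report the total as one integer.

21

piece 0:b — minimal
piece 1:d — minimal
piece 2:b rests on {0:b}
piece 3:a rests on {1:d}
piece 4:f rests on {1:d, 2:b}
piece 5:f rests on {4:f}
piece 6:b rests on {5:f}
piece 7:f rests on {6:b}
piece 8:f rests on {7:f}
minimal pieces: {0:b, 1:d}
ways to finish when only these pieces remain (= sum over removing one remaining piece with nothing left below it):
  1 left: {3}→1  {8}→1
  2 left: {3,8}→2  {7,8}→1
  3 left: {3,7,8}→3  {6,7,8}→1
  4 left: {3,6,7,8}→4  {5,6,7,8}→1
  5 left: {3,5,6,7,8}→5  {4,5,6,7,8}→1
  6 left: {2,4,5,6,7,8}→1  {3,4,5,6,7,8}→6
  7 left: {0,2,4,5,6,7,8}→1  {1,3,4,5,6,7,8}→6  {2,3,4,5,6,7,8}→7
  placing 0:b first → 13 extensions
  placing 1:d first → 8 extensions
total linear extensions = 21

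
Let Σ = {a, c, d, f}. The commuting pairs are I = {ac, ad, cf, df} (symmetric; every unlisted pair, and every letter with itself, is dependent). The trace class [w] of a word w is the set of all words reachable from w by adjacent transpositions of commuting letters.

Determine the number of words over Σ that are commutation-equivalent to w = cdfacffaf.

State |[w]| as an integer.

drop 0:c onto floor
drop 1:d onto {0:c}
drop 2:f onto floor
drop 3:a onto {2:f}
drop 4:c onto {1:d}
drop 5:f onto {3:a}
drop 6:f onto {5:f}
drop 7:a onto {6:f}
drop 8:f onto {7:a}
ground layer = {0:c, 2:f}
drop-orders for the pieces not yet dropped (sum over which currently-grounded one goes next):
  1 to go: {4} 1  {8} 1
  2 to go: {1,4} 1  {4,8} 2  {7,8} 1
  3 to go: {0,1,4} 1  {1,4,8} 3  {4,7,8} 3  {6,7,8} 1
  4 to go: {0,1,4,8} 4  {1,4,7,8} 6  {4,6,7,8} 4  {5,6,7,8} 1
  5 to go: {0,1,4,7,8} 10  {1,4,6,7,8} 10  {3,5,6,7,8} 1  {4,5,6,7,8} 5
  6 to go: {0,1,4,6,7,8} 20  {1,4,5,6,7,8} 15  {2,3,5,6,7,8} 1  {3,4,5,6,7,8} 6
  7 to go: {0,1,4,5,6,7,8} 35  {1,3,4,5,6,7,8} 21  {2,3,4,5,6,7,8} 7
  if 0:c drops first: 28 orders
  if 2:f drops first: 56 orders
heap linearizations: 84

84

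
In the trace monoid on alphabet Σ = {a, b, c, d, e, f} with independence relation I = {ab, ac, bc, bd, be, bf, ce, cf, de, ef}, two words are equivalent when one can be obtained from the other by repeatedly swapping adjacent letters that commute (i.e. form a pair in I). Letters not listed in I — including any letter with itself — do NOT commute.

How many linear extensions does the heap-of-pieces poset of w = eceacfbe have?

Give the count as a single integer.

0(e) covers ∅
1(c) covers ∅
2(e) covers 0:e
3(a) covers 2:e
4(c) covers 1:c
5(f) covers 3:a
6(b) covers ∅
7(e) covers 3:a
floor of heap: 0:e, 1:c, 6:b
completions by unplaced set U, small U first (add the entries for U minus each lowest piece of U):
  |U|=1: {4}:1  {5}:1  {6}:1  {7}:1
  |U|=2: {1,4}:1  {4,5}:2  {4,6}:2  {4,7}:2  {5,6}:2  {5,7}:2  {6,7}:2
  |U|=3: {1,4,5}:3  {1,4,6}:3  {1,4,7}:3  {3,5,7}:2  {4,5,6}:6  {4,5,7}:6  {4,6,7}:6  {5,6,7}:6
  |U|=4: {1,4,5,6}:12  {1,4,5,7}:12  {1,4,6,7}:12  {2,3,5,7}:2  {3,4,5,7}:8  {3,5,6,7}:8  {4,5,6,7}:24
  |U|=5: {0,2,3,5,7}:2  {1,3,4,5,7}:20  {1,4,5,6,7}:60  {2,3,4,5,7}:10  {2,3,5,6,7}:10  {3,4,5,6,7}:40
  |U|=6: {0,2,3,4,5,7}:12  {0,2,3,5,6,7}:12  {1,2,3,4,5,7}:30  {1,3,4,5,6,7}:120  {2,3,4,5,6,7}:60
  start at 0(e): 210
  start at 1(c): 84
  start at 6(b): 42
sum over floor = 336

336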